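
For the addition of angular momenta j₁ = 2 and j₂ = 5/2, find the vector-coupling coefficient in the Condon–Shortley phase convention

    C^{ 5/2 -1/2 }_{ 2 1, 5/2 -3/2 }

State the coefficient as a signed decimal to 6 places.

triangle: 2!×2!×3!/8! = 24/40320
(j±m)!: 3!×1!×1!×4!×2!×3! = 1728
prefactor² = (2J+1)×Δ×N² = 216/35
  k=0: +1/(0!×2!×1!×1!×1!×2!) = 1/4
  k=1: −1/(1!×1!×0!×0!×2!×3!) = -1/12
Σ = 1/6  ⇒  CG² = 216/35×1/6² = 6/35
CG = +√(6/35) = +0.414039

+√(6/35) ≈ +0.414039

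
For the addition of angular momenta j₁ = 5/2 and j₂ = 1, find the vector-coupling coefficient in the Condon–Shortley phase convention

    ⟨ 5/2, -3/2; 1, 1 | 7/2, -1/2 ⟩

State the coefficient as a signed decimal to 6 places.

+0.377964  (= +√(1/7))

j₁+j₂−J=0  J+j₁−j₂=5  J−j₁+j₂=2  j₁+j₂+J+1=8
(j₁±m₁, j₂±m₂, J±M) = (1,4,2,0,3,4)
P² = 2304/7
sum k=0..0:
  [0] +1/48 = 1/48
S = 1/48
C² = P²·S² = 1/7 ; C = +0.377964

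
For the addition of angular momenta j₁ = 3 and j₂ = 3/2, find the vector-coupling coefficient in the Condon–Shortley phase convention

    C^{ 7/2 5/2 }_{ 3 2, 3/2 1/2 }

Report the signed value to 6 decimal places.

+√(1/7) = +0.377964

√[8·1!5!2!/9! · 5!1!2!1!6!1!] = √(6400/7)
  +(−1)^0/∏(0,1,1,2,4,0)! = 1/48  (running 1/48)
  +(−1)^1/∏(1,0,0,1,5,1)! = -1/120  (running 1/80)
⟨..|..⟩ = √(6400/7)·(1/80) = +0.377964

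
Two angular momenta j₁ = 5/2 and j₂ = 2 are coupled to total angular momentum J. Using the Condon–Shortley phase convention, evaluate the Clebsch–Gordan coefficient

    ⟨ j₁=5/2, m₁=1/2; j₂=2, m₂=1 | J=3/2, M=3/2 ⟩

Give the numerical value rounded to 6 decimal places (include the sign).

+0.507093

√[4·3!2!1!/7! · 3!2!3!1!3!0!] = √(144/35)
  +(−1)^2/∏(2,1,0,1,2,0)! = 1/4  (running 1/4)
⟨..|..⟩ = √(144/35)·(1/4) = +0.507093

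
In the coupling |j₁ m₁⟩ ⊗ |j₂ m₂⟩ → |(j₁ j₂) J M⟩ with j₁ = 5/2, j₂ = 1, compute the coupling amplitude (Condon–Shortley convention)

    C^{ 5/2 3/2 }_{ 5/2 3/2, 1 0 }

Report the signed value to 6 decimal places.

+0.507093  (= +√(9/35))

j₁+j₂−J=1  J+j₁−j₂=4  J−j₁+j₂=1  j₁+j₂+J+1=7
(j₁±m₁, j₂±m₂, J±M) = (4,1,1,1,4,1)
P² = 576/35
sum k=0..1:
  [0] +1/6 = 1/6
  [1] −1/24 = -1/24
S = 1/8
C² = P²·S² = 9/35 ; C = +0.507093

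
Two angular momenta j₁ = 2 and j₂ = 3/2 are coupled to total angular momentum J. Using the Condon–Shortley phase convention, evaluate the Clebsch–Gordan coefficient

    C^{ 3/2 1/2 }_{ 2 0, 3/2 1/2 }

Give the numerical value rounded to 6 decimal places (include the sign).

triangle: 2!·2!·1!/6! = 4/720
(j±m)!: 2!·2!·2!·1!·2!·1! = 16
prefactor² = (2J+1)·Δ·N² = 16/45
  k=1: −1/(1!·1!·1!·1!·1!·0!) = -1
  k=2: +1/(2!·0!·0!·0!·2!·1!) = 1/4
Σ = -3/4  ⇒  CG² = 16/45·(-3/4)² = 1/5
CG = −√(1/5) = -0.447214

−√(1/5) ≈ -0.447214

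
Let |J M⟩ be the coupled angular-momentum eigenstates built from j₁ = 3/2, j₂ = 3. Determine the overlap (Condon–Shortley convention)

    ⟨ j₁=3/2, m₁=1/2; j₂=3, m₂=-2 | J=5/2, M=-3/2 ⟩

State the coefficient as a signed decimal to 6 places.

+0.267261

j₁+j₂−J=2  J+j₁−j₂=1  J−j₁+j₂=4  j₁+j₂+J+1=8
(j₁±m₁, j₂±m₂, J±M) = (2,1,1,5,1,4)
P² = 288/7
sum k=0..1:
  [0] +1/12 = 1/12
  [1] −1/24 = -1/24
S = 1/24
C² = P²·S² = 1/14 ; C = +0.267261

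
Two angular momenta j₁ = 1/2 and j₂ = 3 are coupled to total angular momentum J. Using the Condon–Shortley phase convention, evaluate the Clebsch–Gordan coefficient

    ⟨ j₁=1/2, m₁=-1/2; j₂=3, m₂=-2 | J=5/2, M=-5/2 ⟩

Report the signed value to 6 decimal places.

−√(1/7) ≈ -0.377964

√[6·1!0!5!/7! · 0!1!1!5!0!5!] = √(14400/7)
  +(−1)^1/∏(1,0,0,0,0,5)! = -1/120  (running -1/120)
⟨..|..⟩ = √(14400/7)·(-1/120) = -0.377964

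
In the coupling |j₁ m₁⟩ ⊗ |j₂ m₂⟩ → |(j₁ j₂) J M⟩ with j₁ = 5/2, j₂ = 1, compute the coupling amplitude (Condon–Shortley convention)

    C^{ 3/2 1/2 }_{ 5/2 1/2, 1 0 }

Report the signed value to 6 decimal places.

−√(2/5) = -0.632456

√[4·2!3!0!/6! · 3!2!1!1!2!1!] = √(8/5)
  +(−1)^1/∏(1,1,1,0,2,0)! = -1/2  (running -1/2)
⟨..|..⟩ = √(8/5)·(-1/2) = -0.632456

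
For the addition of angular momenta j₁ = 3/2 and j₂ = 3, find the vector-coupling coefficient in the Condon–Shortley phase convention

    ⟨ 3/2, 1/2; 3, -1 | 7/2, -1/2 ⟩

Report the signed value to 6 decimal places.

√[8·1!2!5!/9! · 2!1!2!4!3!4!] = √(512/7)
  +(−1)^0/∏(0,1,1,2,1,3)! = 1/12  (running 1/12)
  +(−1)^1/∏(1,0,0,1,2,4)! = -1/48  (running 1/16)
⟨..|..⟩ = √(512/7)·(1/16) = +0.534522

+0.534522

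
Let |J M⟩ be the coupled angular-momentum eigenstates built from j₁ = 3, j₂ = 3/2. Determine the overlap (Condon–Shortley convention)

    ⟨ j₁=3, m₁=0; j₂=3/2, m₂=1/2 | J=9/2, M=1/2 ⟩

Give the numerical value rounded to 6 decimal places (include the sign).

+0.690066  (= +√(10/21))

triangle: 0!*6!*3!/10! = 4320/3628800
(j±m)!: 3!*3!*2!*1!*5!*4! = 207360
prefactor² = (2J+1)*Δ*N² = 17280/7
  k=0: +1/(0!*0!*3!*2!*3!*1!) = 1/72
Σ = 1/72  ⇒  CG² = 17280/7*1/72² = 10/21
CG = +√(10/21) = +0.690066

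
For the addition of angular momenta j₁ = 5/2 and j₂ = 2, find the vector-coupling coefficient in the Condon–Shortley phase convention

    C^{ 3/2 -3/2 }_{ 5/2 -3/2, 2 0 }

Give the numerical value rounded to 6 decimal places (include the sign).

+√(12/35) = +0.585540

√[4·3!2!1!/7! · 1!4!2!2!0!3!] = √(192/35)
  +(−1)^2/∏(2,1,2,0,0,1)! = 1/4  (running 1/4)
⟨..|..⟩ = √(192/35)·(1/4) = +0.585540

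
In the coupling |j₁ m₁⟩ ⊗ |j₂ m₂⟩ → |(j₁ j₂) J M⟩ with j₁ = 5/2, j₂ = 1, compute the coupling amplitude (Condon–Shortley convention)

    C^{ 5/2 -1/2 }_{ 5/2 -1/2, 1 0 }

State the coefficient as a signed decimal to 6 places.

triangle: 1!*4!*1!/7! = 24/5040
(j±m)!: 2!*3!*1!*1!*2!*3! = 144
prefactor² = (2J+1)*Δ*N² = 144/35
  k=0: +1/(0!*1!*3!*1!*1!*0!) = 1/6
  k=1: −1/(1!*0!*2!*0!*2!*1!) = -1/4
Σ = -1/12  ⇒  CG² = 144/35*(-1/12)² = 1/35
CG = −√(1/35) = -0.169031

−√(1/35) ≈ -0.169031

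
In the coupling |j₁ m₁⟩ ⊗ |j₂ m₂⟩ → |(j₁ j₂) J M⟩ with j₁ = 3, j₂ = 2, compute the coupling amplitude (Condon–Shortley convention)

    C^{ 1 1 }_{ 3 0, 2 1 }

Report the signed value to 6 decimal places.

−√(3/35) = -0.292770

j₁+j₂−J=4  J+j₁−j₂=2  J−j₁+j₂=0  j₁+j₂+J+1=7
(j₁±m₁, j₂±m₂, J±M) = (3,3,3,1,2,0)
P² = 432/35
sum k=3..3:
  [3] −1/12 = -1/12
S = -1/12
C² = P²·S² = 3/35 ; C = -0.292770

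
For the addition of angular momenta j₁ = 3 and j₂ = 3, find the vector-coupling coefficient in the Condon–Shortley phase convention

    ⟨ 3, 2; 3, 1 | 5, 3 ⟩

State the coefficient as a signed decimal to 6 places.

triangle: 1!*5!*5!/12! = 14400/479001600
(j±m)!: 5!*1!*4!*2!*8!*2! = 464486400
prefactor² = (2J+1)*Δ*N² = 153600
  k=0: +1/(0!*1!*1!*4!*4!*1!) = 1/576
  k=1: −1/(1!*0!*0!*3!*5!*2!) = -1/1440
Σ = 1/960  ⇒  CG² = 153600*1/960² = 1/6
CG = +√(1/6) = +0.408248

+√(1/6) ≈ +0.408248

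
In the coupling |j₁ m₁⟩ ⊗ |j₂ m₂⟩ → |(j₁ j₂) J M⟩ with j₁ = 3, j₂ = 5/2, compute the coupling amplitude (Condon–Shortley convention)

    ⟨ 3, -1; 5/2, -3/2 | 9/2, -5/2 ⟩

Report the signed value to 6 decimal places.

√[10·1!5!4!/11! · 2!4!1!4!2!7!] = √(92160/11)
  +(−1)^0/∏(0,1,4,1,1,3)! = 1/144  (running 1/144)
  +(−1)^1/∏(1,0,3,0,2,4)! = -1/288  (running 1/288)
⟨..|..⟩ = √(92160/11)·(1/288) = +0.317821

+0.317821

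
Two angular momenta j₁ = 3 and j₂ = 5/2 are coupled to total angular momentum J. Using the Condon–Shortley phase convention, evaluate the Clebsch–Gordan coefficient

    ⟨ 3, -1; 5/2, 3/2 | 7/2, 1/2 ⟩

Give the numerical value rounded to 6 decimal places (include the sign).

+0.356348  (= +√(8/63))

√[8·2!4!3!/10! · 2!4!4!1!4!3!] = √(18432/175)
  +(−1)^1/∏(1,1,3,3,1,0)! = -1/36  (running -1/36)
  +(−1)^2/∏(2,0,2,2,2,1)! = 1/16  (running 5/144)
⟨..|..⟩ = √(18432/175)·(5/144) = +0.356348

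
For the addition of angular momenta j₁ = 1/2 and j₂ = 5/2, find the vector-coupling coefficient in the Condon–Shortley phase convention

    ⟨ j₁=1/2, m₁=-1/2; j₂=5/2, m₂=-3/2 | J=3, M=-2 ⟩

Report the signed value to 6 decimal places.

j₁+j₂−J=0  J+j₁−j₂=1  J−j₁+j₂=5  j₁+j₂+J+1=7
(j₁±m₁, j₂±m₂, J±M) = (0,1,1,4,1,5)
P² = 480
sum k=0..0:
  [0] +1/24 = 1/24
S = 1/24
C² = P²·S² = 5/6 ; C = +0.912871

+√(5/6) ≈ +0.912871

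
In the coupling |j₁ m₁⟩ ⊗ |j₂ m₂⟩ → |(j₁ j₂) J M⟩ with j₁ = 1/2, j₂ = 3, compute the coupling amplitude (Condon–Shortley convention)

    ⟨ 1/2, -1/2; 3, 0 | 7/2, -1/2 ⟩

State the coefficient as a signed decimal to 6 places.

+√(4/7) = +0.755929

√[8·0!1!6!/8! · 0!1!3!3!3!4!] = √(5184/7)
  +(−1)^0/∏(0,0,1,3,0,3)! = 1/36  (running 1/36)
⟨..|..⟩ = √(5184/7)·(1/36) = +0.755929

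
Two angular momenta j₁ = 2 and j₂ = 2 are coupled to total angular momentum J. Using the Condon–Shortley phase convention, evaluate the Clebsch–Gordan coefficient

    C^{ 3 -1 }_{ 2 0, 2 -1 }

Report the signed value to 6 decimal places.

j₁+j₂−J=1  J+j₁−j₂=3  J−j₁+j₂=3  j₁+j₂+J+1=8
(j₁±m₁, j₂±m₂, J±M) = (2,2,1,3,2,4)
P² = 36/5
sum k=0..1:
  [0] +1/4 = 1/4
  [1] −1/12 = -1/12
S = 1/6
C² = P²·S² = 1/5 ; C = +0.447214

+√(1/5) = +0.447214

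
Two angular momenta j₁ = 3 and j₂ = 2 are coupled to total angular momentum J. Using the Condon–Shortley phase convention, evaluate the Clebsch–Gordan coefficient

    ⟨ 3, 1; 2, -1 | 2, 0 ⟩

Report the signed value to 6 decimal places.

√[5·3!3!1!/8! · 4!2!1!3!2!2!] = √(36/7)
  +(−1)^0/∏(0,3,2,1,1,0)! = 1/12  (running 1/12)
  +(−1)^1/∏(1,2,1,0,2,1)! = -1/4  (running -1/6)
⟨..|..⟩ = √(36/7)·(-1/6) = -0.377964

-0.377964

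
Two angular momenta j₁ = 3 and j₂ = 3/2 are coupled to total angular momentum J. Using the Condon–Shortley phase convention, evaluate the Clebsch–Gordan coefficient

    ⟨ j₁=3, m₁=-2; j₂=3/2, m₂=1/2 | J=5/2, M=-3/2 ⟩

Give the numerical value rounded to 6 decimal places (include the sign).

triangle: 2!*4!*1!/8! = 48/40320
(j±m)!: 1!*5!*2!*1!*1!*4! = 5760
prefactor² = (2J+1)*Δ*N² = 288/7
  k=1: −1/(1!*1!*4!*1!*0!*0!) = -1/24
  k=2: +1/(2!*0!*3!*0!*1!*1!) = 1/12
Σ = 1/24  ⇒  CG² = 288/7*1/24² = 1/14
CG = +√(1/14) = +0.267261

+√(1/14) = +0.267261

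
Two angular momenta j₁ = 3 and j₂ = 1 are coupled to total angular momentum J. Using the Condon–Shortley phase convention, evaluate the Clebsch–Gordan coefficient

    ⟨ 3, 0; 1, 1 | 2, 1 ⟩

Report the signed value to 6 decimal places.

+√(1/7) = +0.377964

√[5·2!4!0!/7! · 3!3!2!0!3!1!] = √(144/7)
  +(−1)^2/∏(2,0,1,0,3,0)! = 1/12  (running 1/12)
⟨..|..⟩ = √(144/7)·(1/12) = +0.377964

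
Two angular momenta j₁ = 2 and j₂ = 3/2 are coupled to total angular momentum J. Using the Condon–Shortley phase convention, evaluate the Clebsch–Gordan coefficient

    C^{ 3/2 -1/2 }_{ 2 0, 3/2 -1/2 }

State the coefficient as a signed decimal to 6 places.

j₁+j₂−J=2  J+j₁−j₂=2  J−j₁+j₂=1  j₁+j₂+J+1=6
(j₁±m₁, j₂±m₂, J±M) = (2,2,1,2,1,2)
P² = 16/45
sum k=0..1:
  [0] +1/4 = 1/4
  [1] −1/1 = -1
S = -3/4
C² = P²·S² = 1/5 ; C = -0.447214

-0.447214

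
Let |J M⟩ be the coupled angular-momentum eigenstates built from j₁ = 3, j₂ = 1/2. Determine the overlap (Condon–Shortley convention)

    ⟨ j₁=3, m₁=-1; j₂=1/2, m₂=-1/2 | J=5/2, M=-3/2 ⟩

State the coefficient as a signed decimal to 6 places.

√[6·1!5!0!/7! · 2!4!0!1!1!4!] = √(1152/7)
  +(−1)^0/∏(0,1,4,0,1,0)! = 1/24  (running 1/24)
⟨..|..⟩ = √(1152/7)·(1/24) = +0.534522

+√(2/7) ≈ +0.534522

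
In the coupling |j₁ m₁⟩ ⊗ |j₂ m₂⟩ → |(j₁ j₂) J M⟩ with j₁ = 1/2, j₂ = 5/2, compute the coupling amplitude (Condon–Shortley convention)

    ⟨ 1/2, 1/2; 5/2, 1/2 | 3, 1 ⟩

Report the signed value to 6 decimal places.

j₁+j₂−J=0  J+j₁−j₂=1  J−j₁+j₂=5  j₁+j₂+J+1=7
(j₁±m₁, j₂±m₂, J±M) = (1,0,3,2,4,2)
P² = 96
sum k=0..0:
  [0] +1/12 = 1/12
S = 1/12
C² = P²·S² = 2/3 ; C = +0.816497

+√(2/3) = +0.816497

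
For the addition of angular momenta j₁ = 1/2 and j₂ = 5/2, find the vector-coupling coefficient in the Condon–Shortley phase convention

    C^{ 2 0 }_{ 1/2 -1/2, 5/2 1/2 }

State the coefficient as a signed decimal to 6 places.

√[5·1!0!4!/6! · 0!1!3!2!2!2!] = √(8)
  +(−1)^1/∏(1,0,0,2,0,2)! = -1/4  (running -1/4)
⟨..|..⟩ = √(8)·(-1/4) = -0.707107

−√(1/2) = -0.707107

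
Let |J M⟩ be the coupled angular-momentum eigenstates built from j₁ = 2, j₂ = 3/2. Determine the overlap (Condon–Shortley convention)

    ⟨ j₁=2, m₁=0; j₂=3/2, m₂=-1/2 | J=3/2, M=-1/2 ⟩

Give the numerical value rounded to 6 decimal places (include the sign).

j₁+j₂−J=2  J+j₁−j₂=2  J−j₁+j₂=1  j₁+j₂+J+1=6
(j₁±m₁, j₂±m₂, J±M) = (2,2,1,2,1,2)
P² = 16/45
sum k=0..1:
  [0] +1/4 = 1/4
  [1] −1/1 = -1
S = -3/4
C² = P²·S² = 1/5 ; C = -0.447214

-0.447214  (= −√(1/5))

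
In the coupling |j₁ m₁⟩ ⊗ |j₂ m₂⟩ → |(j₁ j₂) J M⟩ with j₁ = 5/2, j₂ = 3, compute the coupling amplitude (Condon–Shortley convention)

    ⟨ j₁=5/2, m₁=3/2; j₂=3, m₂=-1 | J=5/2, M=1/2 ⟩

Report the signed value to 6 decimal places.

j₁+j₂−J=3  J+j₁−j₂=2  J−j₁+j₂=3  j₁+j₂+J+1=9
(j₁±m₁, j₂±m₂, J±M) = (4,1,2,4,3,2)
P² = 576/35
sum k=0..1:
  [0] +1/12 = 1/12
  [1] −1/8 = -1/8
S = -1/24
C² = P²·S² = 1/35 ; C = -0.169031

-0.169031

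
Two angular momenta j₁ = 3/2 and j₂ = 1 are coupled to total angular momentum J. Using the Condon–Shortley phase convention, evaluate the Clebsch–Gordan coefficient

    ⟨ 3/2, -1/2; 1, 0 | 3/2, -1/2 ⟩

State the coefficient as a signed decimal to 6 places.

-0.258199  (= −√(1/15))

triangle: 1!×2!×1!/5! = 2/120
(j±m)!: 1!×2!×1!×1!×1!×2! = 4
prefactor² = (2J+1)×Δ×N² = 4/15
  k=0: +1/(0!×1!×2!×1!×0!×0!) = 1/2
  k=1: −1/(1!×0!×1!×0!×1!×1!) = -1
Σ = -1/2  ⇒  CG² = 4/15×(-1/2)² = 1/15
CG = −√(1/15) = -0.258199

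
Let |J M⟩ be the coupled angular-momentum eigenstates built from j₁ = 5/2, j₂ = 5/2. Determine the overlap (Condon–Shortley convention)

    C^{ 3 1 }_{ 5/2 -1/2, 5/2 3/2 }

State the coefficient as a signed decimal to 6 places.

+√(1/30) = +0.182574

√[7·2!3!3!/9! · 2!3!4!1!4!2!] = √(96/5)
  +(−1)^1/∏(1,1,2,3,1,0)! = -1/12  (running -1/12)
  +(−1)^2/∏(2,0,1,2,2,1)! = 1/8  (running 1/24)
⟨..|..⟩ = √(96/5)·(1/24) = +0.182574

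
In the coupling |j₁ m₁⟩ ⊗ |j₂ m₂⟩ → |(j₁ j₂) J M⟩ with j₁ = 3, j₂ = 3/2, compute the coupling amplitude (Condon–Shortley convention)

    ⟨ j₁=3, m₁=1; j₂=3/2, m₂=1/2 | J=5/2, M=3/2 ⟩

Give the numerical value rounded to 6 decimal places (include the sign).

−√(7/20) = -0.591608

j₁+j₂−J=2  J+j₁−j₂=4  J−j₁+j₂=1  j₁+j₂+J+1=8
(j₁±m₁, j₂±m₂, J±M) = (4,2,2,1,4,1)
P² = 576/35
sum k=1..2:
  [1] −1/6 = -1/6
  [2] +1/48 = 1/48
S = -7/48
C² = P²·S² = 7/20 ; C = -0.591608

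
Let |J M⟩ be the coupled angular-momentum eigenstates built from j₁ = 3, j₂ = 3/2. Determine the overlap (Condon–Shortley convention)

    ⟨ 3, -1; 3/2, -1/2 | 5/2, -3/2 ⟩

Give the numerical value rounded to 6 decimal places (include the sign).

j₁+j₂−J=2  J+j₁−j₂=4  J−j₁+j₂=1  j₁+j₂+J+1=8
(j₁±m₁, j₂±m₂, J±M) = (2,4,1,2,1,4)
P² = 576/35
sum k=0..1:
  [0] +1/48 = 1/48
  [1] −1/6 = -1/6
S = -7/48
C² = P²·S² = 7/20 ; C = -0.591608

−√(7/20) = -0.591608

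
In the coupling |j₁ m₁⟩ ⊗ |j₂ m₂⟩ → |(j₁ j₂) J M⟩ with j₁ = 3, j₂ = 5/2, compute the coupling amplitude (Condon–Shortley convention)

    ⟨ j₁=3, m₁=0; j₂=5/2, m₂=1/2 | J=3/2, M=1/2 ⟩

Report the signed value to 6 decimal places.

+√(4/35) ≈ +0.338062

√[4·4!2!1!/8! · 3!3!3!2!2!1!] = √(144/35)
  +(−1)^2/∏(2,2,1,1,1,0)! = 1/4  (running 1/4)
  +(−1)^3/∏(3,1,0,0,2,1)! = -1/12  (running 1/6)
⟨..|..⟩ = √(144/35)·(1/6) = +0.338062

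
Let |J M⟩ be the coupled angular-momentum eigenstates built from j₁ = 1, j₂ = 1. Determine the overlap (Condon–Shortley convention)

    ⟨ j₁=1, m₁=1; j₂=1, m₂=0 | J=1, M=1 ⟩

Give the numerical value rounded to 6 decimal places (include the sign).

+√(1/2) ≈ +0.707107

triangle: 1!*1!*1!/4! = 1/24
(j±m)!: 2!*0!*1!*1!*2!*0! = 4
prefactor² = (2J+1)*Δ*N² = 1/2
  k=0: +1/(0!*1!*0!*1!*1!*0!) = 1
Σ = 1  ⇒  CG² = 1/2*1² = 1/2
CG = +√(1/2) = +0.707107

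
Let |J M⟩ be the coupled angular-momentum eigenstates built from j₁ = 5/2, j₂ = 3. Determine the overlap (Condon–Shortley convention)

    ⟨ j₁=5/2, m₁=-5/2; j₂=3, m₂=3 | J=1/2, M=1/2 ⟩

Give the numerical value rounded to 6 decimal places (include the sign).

-0.534522

√[2·5!0!1!/7! · 0!5!6!0!1!0!] = √(28800/7)
  +(−1)^5/∏(5,0,0,1,0,0)! = -1/120  (running -1/120)
⟨..|..⟩ = √(28800/7)·(-1/120) = -0.534522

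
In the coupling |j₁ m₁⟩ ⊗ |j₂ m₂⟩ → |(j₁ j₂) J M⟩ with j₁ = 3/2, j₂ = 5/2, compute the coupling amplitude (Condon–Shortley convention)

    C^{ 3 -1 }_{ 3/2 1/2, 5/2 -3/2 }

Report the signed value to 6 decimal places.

√[7·1!2!4!/8! · 2!1!1!4!2!4!] = √(96/5)
  +(−1)^0/∏(0,1,1,1,1,3)! = 1/6  (running 1/6)
  +(−1)^1/∏(1,0,0,0,2,4)! = -1/48  (running 7/48)
⟨..|..⟩ = √(96/5)·(7/48) = +0.639010

+0.639010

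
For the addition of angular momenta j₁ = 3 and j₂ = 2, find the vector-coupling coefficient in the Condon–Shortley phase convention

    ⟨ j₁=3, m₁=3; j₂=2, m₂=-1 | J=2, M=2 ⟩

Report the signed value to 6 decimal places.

√[5·3!3!1!/8! · 6!0!1!3!4!0!] = √(3240/7)
  +(−1)^0/∏(0,3,0,1,3,0)! = 1/36  (running 1/36)
⟨..|..⟩ = √(3240/7)·(1/36) = +0.597614

+√(5/14) = +0.597614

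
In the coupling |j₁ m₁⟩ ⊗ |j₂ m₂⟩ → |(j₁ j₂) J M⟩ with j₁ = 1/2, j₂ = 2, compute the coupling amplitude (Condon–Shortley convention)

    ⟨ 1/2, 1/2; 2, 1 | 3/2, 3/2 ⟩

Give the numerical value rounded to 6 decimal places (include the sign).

+√(1/5) = +0.447214

j₁+j₂−J=1  J+j₁−j₂=0  J−j₁+j₂=3  j₁+j₂+J+1=5
(j₁±m₁, j₂±m₂, J±M) = (1,0,3,1,3,0)
P² = 36/5
sum k=0..0:
  [0] +1/6 = 1/6
S = 1/6
C² = P²·S² = 1/5 ; C = +0.447214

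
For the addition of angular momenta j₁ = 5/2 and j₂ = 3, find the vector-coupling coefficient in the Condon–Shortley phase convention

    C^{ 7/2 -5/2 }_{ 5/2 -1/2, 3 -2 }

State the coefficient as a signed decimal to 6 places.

-0.178174  (= −√(2/63))

√[8·2!3!4!/10! · 2!3!1!5!1!6!] = √(4608/7)
  +(−1)^0/∏(0,2,3,1,0,3)! = 1/72  (running 1/72)
  +(−1)^1/∏(1,1,2,0,1,4)! = -1/48  (running -1/144)
⟨..|..⟩ = √(4608/7)·(-1/144) = -0.178174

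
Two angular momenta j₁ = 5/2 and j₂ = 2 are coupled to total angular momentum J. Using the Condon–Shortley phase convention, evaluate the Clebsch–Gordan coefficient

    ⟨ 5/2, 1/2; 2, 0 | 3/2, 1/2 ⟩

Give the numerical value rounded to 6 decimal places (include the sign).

j₁+j₂−J=3  J+j₁−j₂=2  J−j₁+j₂=1  j₁+j₂+J+1=7
(j₁±m₁, j₂±m₂, J±M) = (3,2,2,2,2,1)
P² = 32/35
sum k=1..2:
  [1] −1/2 = -1/2
  [2] +1/4 = 1/4
S = -1/4
C² = P²·S² = 2/35 ; C = -0.239046

-0.239046  (= −√(2/35))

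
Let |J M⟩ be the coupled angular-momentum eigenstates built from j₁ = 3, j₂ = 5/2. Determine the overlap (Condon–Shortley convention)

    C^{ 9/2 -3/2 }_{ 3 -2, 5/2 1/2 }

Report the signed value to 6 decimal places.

j₁+j₂−J=1  J+j₁−j₂=5  J−j₁+j₂=4  j₁+j₂+J+1=11
(j₁±m₁, j₂±m₂, J±M) = (1,5,3,2,3,6)
P² = 345600/77
sum k=0..1:
  [0] +1/720 = 1/720
  [1] −1/96 = -1/96
S = -13/1440
C² = P²·S² = 169/462 ; C = -0.604815

−√(169/462) ≈ -0.604815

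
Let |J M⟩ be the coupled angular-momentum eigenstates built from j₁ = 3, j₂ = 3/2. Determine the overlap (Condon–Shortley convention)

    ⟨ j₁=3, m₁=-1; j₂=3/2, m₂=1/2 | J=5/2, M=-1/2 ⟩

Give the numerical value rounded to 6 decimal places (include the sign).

−√(1/70) ≈ -0.119523

triangle: 2!*4!*1!/8! = 48/40320
(j±m)!: 2!*4!*2!*1!*2!*3! = 1152
prefactor² = (2J+1)*Δ*N² = 288/35
  k=1: −1/(1!*1!*3!*1!*1!*0!) = -1/6
  k=2: +1/(2!*0!*2!*0!*2!*1!) = 1/8
Σ = -1/24  ⇒  CG² = 288/35*(-1/24)² = 1/70
CG = −√(1/70) = -0.119523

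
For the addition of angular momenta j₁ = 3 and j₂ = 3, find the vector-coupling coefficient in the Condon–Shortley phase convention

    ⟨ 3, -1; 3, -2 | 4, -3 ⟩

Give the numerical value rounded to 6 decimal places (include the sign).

j₁+j₂−J=2  J+j₁−j₂=4  J−j₁+j₂=4  j₁+j₂+J+1=11
(j₁±m₁, j₂±m₂, J±M) = (2,4,1,5,1,7)
P² = 82944/11
sum k=0..1:
  [0] +1/288 = 1/288
  [1] −1/144 = -1/144
S = -1/288
C² = P²·S² = 1/11 ; C = -0.301511

−√(1/11) = -0.301511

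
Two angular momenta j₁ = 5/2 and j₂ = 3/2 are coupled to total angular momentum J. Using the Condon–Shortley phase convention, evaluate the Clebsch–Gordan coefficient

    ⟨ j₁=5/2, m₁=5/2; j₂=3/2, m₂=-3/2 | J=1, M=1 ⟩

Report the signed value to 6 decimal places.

+√(1/2) = +0.707107

j₁+j₂−J=3  J+j₁−j₂=2  J−j₁+j₂=0  j₁+j₂+J+1=6
(j₁±m₁, j₂±m₂, J±M) = (5,0,0,3,2,0)
P² = 72
sum k=0..0:
  [0] +1/12 = 1/12
S = 1/12
C² = P²·S² = 1/2 ; C = +0.707107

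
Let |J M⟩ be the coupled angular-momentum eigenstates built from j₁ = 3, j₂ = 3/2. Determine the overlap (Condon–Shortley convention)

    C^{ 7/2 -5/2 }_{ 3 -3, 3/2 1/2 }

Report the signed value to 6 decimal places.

triangle: 1!×5!×2!/9! = 240/362880
(j±m)!: 0!×6!×2!×1!×1!×6! = 1036800
prefactor² = (2J+1)×Δ×N² = 38400/7
  k=1: −1/(1!×0!×5!×1!×0!×1!) = -1/120
Σ = -1/120  ⇒  CG² = 38400/7×(-1/120)² = 8/21
CG = −√(8/21) = -0.617213

-0.617213  (= −√(8/21))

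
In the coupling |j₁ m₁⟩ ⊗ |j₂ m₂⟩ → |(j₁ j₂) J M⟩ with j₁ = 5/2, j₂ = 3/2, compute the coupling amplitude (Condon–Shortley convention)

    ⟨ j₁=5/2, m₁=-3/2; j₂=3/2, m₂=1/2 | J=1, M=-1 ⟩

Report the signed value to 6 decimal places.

j₁+j₂−J=3  J+j₁−j₂=2  J−j₁+j₂=0  j₁+j₂+J+1=6
(j₁±m₁, j₂±m₂, J±M) = (1,4,2,1,0,2)
P² = 24/5
sum k=2..2:
  [2] +1/4 = 1/4
S = 1/4
C² = P²·S² = 3/10 ; C = +0.547723

+√(3/10) = +0.547723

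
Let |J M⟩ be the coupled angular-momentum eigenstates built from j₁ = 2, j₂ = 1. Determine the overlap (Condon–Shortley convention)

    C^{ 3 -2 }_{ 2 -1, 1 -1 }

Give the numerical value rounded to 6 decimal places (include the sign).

+√(2/3) = +0.816497

j₁+j₂−J=0  J+j₁−j₂=4  J−j₁+j₂=2  j₁+j₂+J+1=7
(j₁±m₁, j₂±m₂, J±M) = (1,3,0,2,1,5)
P² = 96
sum k=0..0:
  [0] +1/12 = 1/12
S = 1/12
C² = P²·S² = 2/3 ; C = +0.816497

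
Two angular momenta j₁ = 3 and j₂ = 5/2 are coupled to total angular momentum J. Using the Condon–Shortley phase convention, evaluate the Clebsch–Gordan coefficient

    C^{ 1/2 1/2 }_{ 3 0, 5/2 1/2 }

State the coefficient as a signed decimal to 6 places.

j₁+j₂−J=5  J+j₁−j₂=1  J−j₁+j₂=0  j₁+j₂+J+1=7
(j₁±m₁, j₂±m₂, J±M) = (3,3,3,2,1,0)
P² = 144/7
sum k=3..3:
  [3] −1/12 = -1/12
S = -1/12
C² = P²·S² = 1/7 ; C = -0.377964

−√(1/7) ≈ -0.377964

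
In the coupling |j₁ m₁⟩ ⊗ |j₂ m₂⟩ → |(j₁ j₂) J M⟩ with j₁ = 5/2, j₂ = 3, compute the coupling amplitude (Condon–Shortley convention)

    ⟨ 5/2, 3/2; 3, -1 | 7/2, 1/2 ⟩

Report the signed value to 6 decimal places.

+0.356348

√[8·2!3!4!/10! · 4!1!2!4!4!3!] = √(18432/175)
  +(−1)^0/∏(0,2,1,2,2,2)! = 1/16  (running 1/16)
  +(−1)^1/∏(1,1,0,1,3,3)! = -1/36  (running 5/144)
⟨..|..⟩ = √(18432/175)·(5/144) = +0.356348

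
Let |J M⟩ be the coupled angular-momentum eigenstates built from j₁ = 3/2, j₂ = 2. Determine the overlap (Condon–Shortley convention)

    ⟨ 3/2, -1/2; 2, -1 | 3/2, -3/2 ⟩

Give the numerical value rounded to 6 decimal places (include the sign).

-0.632456  (= −√(2/5))

triangle: 2!·1!·2!/6! = 4/720
(j±m)!: 1!·2!·1!·3!·0!·3! = 72
prefactor² = (2J+1)·Δ·N² = 8/5
  k=1: −1/(1!·1!·1!·0!·0!·2!) = -1/2
Σ = -1/2  ⇒  CG² = 8/5·(-1/2)² = 2/5
CG = −√(2/5) = -0.632456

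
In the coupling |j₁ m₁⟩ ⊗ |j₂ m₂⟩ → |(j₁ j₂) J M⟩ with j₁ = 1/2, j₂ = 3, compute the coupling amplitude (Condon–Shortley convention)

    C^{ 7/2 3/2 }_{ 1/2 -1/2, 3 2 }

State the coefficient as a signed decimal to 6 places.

j₁+j₂−J=0  J+j₁−j₂=1  J−j₁+j₂=6  j₁+j₂+J+1=8
(j₁±m₁, j₂±m₂, J±M) = (0,1,5,1,5,2)
P² = 28800/7
sum k=0..0:
  [0] +1/120 = 1/120
S = 1/120
C² = P²·S² = 2/7 ; C = +0.534522

+√(2/7) ≈ +0.534522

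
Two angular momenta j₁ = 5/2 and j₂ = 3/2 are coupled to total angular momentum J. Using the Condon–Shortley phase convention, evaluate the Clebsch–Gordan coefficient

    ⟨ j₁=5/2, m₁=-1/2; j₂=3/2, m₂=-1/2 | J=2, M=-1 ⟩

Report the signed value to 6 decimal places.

-0.545545  (= −√(25/84))

j₁+j₂−J=2  J+j₁−j₂=3  J−j₁+j₂=1  j₁+j₂+J+1=7
(j₁±m₁, j₂±m₂, J±M) = (2,3,1,2,1,3)
P² = 12/7
sum k=0..1:
  [0] +1/12 = 1/12
  [1] −1/2 = -1/2
S = -5/12
C² = P²·S² = 25/84 ; C = -0.545545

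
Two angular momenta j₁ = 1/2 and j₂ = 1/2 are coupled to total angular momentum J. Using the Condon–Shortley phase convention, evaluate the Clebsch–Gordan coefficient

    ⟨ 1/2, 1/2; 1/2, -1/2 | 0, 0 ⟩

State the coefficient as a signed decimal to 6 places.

j₁+j₂−J=1  J+j₁−j₂=0  J−j₁+j₂=0  j₁+j₂+J+1=2
(j₁±m₁, j₂±m₂, J±M) = (1,0,0,1,0,0)
P² = 1/2
sum k=0..0:
  [0] +1/1 = 1
S = 1
C² = P²·S² = 1/2 ; C = +0.707107

+√(1/2) = +0.707107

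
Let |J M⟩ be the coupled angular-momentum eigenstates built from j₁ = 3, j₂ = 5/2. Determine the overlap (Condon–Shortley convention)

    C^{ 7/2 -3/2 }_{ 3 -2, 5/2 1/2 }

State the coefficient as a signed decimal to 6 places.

+√(2/21) ≈ +0.308607

triangle: 2!×4!×3!/10! = 288/3628800
(j±m)!: 1!×5!×3!×2!×2!×5! = 345600
prefactor² = (2J+1)×Δ×N² = 1536/7
  k=1: −1/(1!×1!×4!×2!×0!×1!) = -1/48
  k=2: +1/(2!×0!×3!×1!×1!×2!) = 1/24
Σ = 1/48  ⇒  CG² = 1536/7×1/48² = 2/21
CG = +√(2/21) = +0.308607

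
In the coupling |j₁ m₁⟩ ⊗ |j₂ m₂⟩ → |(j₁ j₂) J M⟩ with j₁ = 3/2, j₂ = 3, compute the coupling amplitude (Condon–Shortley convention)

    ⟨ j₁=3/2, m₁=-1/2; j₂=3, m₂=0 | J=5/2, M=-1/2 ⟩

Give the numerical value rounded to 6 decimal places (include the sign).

√[6·2!1!4!/8! · 1!2!3!3!2!3!] = √(216/35)
  +(−1)^1/∏(1,1,1,2,0,2)! = -1/4  (running -1/4)
  +(−1)^2/∏(2,0,0,1,1,3)! = 1/12  (running -1/6)
⟨..|..⟩ = √(216/35)·(-1/6) = -0.414039

-0.414039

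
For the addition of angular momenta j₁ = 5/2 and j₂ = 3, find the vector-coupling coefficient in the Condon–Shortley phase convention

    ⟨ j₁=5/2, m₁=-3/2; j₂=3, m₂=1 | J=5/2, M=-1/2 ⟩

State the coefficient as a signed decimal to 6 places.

+0.169031

triangle: 3!*2!*3!/9! = 72/362880
(j±m)!: 1!*4!*4!*2!*2!*3! = 13824
prefactor² = (2J+1)*Δ*N² = 576/35
  k=2: +1/(2!*1!*2!*2!*0!*1!) = 1/8
  k=3: −1/(3!*0!*1!*1!*1!*2!) = -1/12
Σ = 1/24  ⇒  CG² = 576/35*1/24² = 1/35
CG = +√(1/35) = +0.169031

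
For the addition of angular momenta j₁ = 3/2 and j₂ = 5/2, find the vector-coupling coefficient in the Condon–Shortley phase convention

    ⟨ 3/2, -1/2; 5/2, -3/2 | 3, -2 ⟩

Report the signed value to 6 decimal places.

triangle: 1!·2!·4!/8! = 48/40320
(j±m)!: 1!·2!·1!·4!·1!·5! = 5760
prefactor² = (2J+1)·Δ·N² = 48
  k=0: +1/(0!·1!·2!·1!·0!·3!) = 1/12
  k=1: −1/(1!·0!·1!·0!·1!·4!) = -1/24
Σ = 1/24  ⇒  CG² = 48·1/24² = 1/12
CG = +√(1/12) = +0.288675

+0.288675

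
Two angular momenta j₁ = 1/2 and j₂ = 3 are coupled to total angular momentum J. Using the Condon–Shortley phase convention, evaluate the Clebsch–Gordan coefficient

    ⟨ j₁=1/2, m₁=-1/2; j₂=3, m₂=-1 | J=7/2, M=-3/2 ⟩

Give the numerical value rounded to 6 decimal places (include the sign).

+√(5/7) = +0.845154

triangle: 0!·1!·6!/8! = 720/40320
(j±m)!: 0!·1!·2!·4!·2!·5! = 11520
prefactor² = (2J+1)·Δ·N² = 11520/7
  k=0: +1/(0!·0!·1!·2!·0!·4!) = 1/48
Σ = 1/48  ⇒  CG² = 11520/7·1/48² = 5/7
CG = +√(5/7) = +0.845154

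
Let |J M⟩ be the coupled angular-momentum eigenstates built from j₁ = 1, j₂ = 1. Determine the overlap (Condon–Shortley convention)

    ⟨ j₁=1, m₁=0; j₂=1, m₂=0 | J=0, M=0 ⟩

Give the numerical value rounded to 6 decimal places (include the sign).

−√(1/3) = -0.577350

triangle: 2!×0!×0!/3! = 2/6
(j±m)!: 1!×1!×1!×1!×0!×0! = 1
prefactor² = (2J+1)×Δ×N² = 1/3
  k=1: −1/(1!×1!×0!×0!×0!×0!) = -1
Σ = -1  ⇒  CG² = 1/3×(-1)² = 1/3
CG = −√(1/3) = -0.577350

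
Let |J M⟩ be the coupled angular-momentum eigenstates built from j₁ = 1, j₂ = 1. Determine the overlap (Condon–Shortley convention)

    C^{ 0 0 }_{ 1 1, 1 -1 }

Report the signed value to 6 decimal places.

+0.577350  (= +√(1/3))

√[1·2!0!0!/3! · 2!0!0!2!0!0!] = √(4/3)
  +(−1)^0/∏(0,2,0,0,0,0)! = 1/2  (running 1/2)
⟨..|..⟩ = √(4/3)·(1/2) = +0.577350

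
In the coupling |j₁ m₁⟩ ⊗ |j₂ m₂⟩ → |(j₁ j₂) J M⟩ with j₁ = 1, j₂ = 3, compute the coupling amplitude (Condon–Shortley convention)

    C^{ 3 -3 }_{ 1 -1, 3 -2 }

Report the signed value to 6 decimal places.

-0.500000

√[7·1!1!5!/8! · 0!2!1!5!0!6!] = √(3600)
  +(−1)^1/∏(1,0,1,0,0,5)! = -1/120  (running -1/120)
⟨..|..⟩ = √(3600)·(-1/120) = -0.500000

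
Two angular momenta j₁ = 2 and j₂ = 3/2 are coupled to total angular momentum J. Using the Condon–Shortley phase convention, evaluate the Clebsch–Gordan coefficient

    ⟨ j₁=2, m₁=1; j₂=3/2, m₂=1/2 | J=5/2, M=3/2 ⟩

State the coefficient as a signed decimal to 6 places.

+√(1/35) ≈ +0.169031

√[6·1!3!2!/7! · 3!1!2!1!4!1!] = √(144/35)
  +(−1)^0/∏(0,1,1,2,2,0)! = 1/4  (running 1/4)
  +(−1)^1/∏(1,0,0,1,3,1)! = -1/6  (running 1/12)
⟨..|..⟩ = √(144/35)·(1/12) = +0.169031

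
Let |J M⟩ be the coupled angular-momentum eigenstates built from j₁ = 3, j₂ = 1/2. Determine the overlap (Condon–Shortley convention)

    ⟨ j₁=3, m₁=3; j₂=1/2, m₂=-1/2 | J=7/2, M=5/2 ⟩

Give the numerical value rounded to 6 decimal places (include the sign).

√[8·0!6!1!/8! · 6!0!0!1!6!1!] = √(518400/7)
  +(−1)^0/∏(0,0,0,0,6,1)! = 1/720  (running 1/720)
⟨..|..⟩ = √(518400/7)·(1/720) = +0.377964

+√(1/7) = +0.377964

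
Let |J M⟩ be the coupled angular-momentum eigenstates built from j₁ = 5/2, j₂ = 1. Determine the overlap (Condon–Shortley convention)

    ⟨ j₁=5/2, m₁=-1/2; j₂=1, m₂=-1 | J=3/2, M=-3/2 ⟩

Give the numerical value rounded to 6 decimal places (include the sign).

√[4·2!3!0!/6! · 2!3!0!2!0!3!] = √(48/5)
  +(−1)^0/∏(0,2,3,0,0,0)! = 1/12  (running 1/12)
⟨..|..⟩ = √(48/5)·(1/12) = +0.258199

+0.258199  (= +√(1/15))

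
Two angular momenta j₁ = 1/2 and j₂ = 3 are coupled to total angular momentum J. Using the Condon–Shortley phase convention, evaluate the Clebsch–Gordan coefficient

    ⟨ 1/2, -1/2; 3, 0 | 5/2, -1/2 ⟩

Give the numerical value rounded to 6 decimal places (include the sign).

−√(3/7) = -0.654654

triangle: 1!·0!·5!/7! = 120/5040
(j±m)!: 0!·1!·3!·3!·2!·3! = 432
prefactor² = (2J+1)·Δ·N² = 432/7
  k=1: −1/(1!·0!·0!·2!·0!·3!) = -1/12
Σ = -1/12  ⇒  CG² = 432/7·(-1/12)² = 3/7
CG = −√(3/7) = -0.654654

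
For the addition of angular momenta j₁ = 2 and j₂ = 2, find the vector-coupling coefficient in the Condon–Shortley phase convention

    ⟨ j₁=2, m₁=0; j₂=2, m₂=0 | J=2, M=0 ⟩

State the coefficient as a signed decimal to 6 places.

triangle: 2!·2!·2!/7! = 8/5040
(j±m)!: 2!·2!·2!·2!·2!·2! = 64
prefactor² = (2J+1)·Δ·N² = 32/63
  k=0: +1/(0!·2!·2!·2!·0!·0!) = 1/8
  k=1: −1/(1!·1!·1!·1!·1!·1!) = -1
  k=2: +1/(2!·0!·0!·0!·2!·2!) = 1/8
Σ = -3/4  ⇒  CG² = 32/63·(-3/4)² = 2/7
CG = −√(2/7) = -0.534522

−√(2/7) ≈ -0.534522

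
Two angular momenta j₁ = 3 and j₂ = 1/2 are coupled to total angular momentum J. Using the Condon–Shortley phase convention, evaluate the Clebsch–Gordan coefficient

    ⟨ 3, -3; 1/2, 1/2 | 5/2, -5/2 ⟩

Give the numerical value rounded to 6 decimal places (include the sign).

j₁+j₂−J=1  J+j₁−j₂=5  J−j₁+j₂=0  j₁+j₂+J+1=7
(j₁±m₁, j₂±m₂, J±M) = (0,6,1,0,0,5)
P² = 86400/7
sum k=1..1:
  [1] −1/120 = -1/120
S = -1/120
C² = P²·S² = 6/7 ; C = -0.925820

−√(6/7) = -0.925820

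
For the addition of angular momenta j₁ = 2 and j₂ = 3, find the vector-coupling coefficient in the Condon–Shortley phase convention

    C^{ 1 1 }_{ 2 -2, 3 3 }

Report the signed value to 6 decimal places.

√[3·4!0!2!/7! · 0!4!6!0!2!0!] = √(6912/7)
  +(−1)^4/∏(4,0,0,2,0,0)! = 1/48  (running 1/48)
⟨..|..⟩ = √(6912/7)·(1/48) = +0.654654

+√(3/7) ≈ +0.654654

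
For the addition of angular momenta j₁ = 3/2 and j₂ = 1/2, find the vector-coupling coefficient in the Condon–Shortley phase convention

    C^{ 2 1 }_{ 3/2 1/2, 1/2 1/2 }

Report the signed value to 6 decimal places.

triangle: 0!×3!×1!/5! = 6/120
(j±m)!: 2!×1!×1!×0!×3!×1! = 12
prefactor² = (2J+1)×Δ×N² = 3
  k=0: +1/(0!×0!×1!×1!×2!×0!) = 1/2
Σ = 1/2  ⇒  CG² = 3×1/2² = 3/4
CG = +√(3/4) = +0.866025

+√(3/4) ≈ +0.866025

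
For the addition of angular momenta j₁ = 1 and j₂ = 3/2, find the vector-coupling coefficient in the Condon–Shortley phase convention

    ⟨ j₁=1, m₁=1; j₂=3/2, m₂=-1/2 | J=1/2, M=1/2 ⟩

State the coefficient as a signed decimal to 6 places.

+√(1/6) ≈ +0.408248

√[2·2!0!1!/4! · 2!0!1!2!1!0!] = √(2/3)
  +(−1)^0/∏(0,2,0,1,0,0)! = 1/2  (running 1/2)
⟨..|..⟩ = √(2/3)·(1/2) = +0.408248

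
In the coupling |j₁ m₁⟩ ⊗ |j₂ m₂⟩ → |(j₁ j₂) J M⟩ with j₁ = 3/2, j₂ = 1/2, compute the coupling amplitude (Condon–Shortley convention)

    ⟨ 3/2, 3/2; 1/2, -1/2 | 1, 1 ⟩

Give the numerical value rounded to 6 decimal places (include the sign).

+0.866025

√[3·1!2!0!/4! · 3!0!0!1!2!0!] = √(3)
  +(−1)^0/∏(0,1,0,0,2,0)! = 1/2  (running 1/2)
⟨..|..⟩ = √(3)·(1/2) = +0.866025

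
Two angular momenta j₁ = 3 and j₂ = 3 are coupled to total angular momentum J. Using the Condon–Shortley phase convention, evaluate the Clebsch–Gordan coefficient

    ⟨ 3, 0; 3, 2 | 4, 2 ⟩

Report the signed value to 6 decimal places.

+0.139573

√[9·2!4!4!/11! · 3!3!5!1!6!2!] = √(124416/77)
  +(−1)^1/∏(1,1,2,4,2,0)! = -1/96  (running -1/96)
  +(−1)^2/∏(2,0,1,3,3,1)! = 1/72  (running 1/288)
⟨..|..⟩ = √(124416/77)·(1/288) = +0.139573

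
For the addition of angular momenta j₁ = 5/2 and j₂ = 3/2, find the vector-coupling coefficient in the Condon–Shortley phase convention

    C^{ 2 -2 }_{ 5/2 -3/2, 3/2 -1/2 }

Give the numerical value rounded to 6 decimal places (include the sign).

√[5·2!3!1!/7! · 1!4!1!2!0!4!] = √(96/7)
  +(−1)^1/∏(1,1,3,0,0,1)! = -1/6  (running -1/6)
⟨..|..⟩ = √(96/7)·(-1/6) = -0.617213

-0.617213  (= −√(8/21))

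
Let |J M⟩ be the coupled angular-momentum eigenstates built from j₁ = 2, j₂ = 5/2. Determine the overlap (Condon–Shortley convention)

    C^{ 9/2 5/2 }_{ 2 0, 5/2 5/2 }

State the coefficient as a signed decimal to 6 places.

+√(1/6) ≈ +0.408248

triangle: 0!*4!*5!/10! = 2880/3628800
(j±m)!: 2!*2!*5!*0!*7!*2! = 4838400
prefactor² = (2J+1)*Δ*N² = 38400
  k=0: +1/(0!*0!*2!*5!*2!*0!) = 1/480
Σ = 1/480  ⇒  CG² = 38400*1/480² = 1/6
CG = +√(1/6) = +0.408248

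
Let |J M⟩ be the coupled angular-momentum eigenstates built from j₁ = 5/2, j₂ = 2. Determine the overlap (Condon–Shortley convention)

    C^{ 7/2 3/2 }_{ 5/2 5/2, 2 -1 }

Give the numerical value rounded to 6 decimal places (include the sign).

+√(5/21) = +0.487950

j₁+j₂−J=1  J+j₁−j₂=4  J−j₁+j₂=3  j₁+j₂+J+1=9
(j₁±m₁, j₂±m₂, J±M) = (5,0,1,3,5,2)
P² = 3840/7
sum k=0..0:
  [0] +1/48 = 1/48
S = 1/48
C² = P²·S² = 5/21 ; C = +0.487950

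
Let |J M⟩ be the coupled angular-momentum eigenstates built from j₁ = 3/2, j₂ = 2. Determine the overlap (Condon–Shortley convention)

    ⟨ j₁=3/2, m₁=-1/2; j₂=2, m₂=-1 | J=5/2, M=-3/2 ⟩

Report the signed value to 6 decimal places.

√[6·1!2!3!/7! · 1!2!1!3!1!4!] = √(144/35)
  +(−1)^0/∏(0,1,2,1,0,2)! = 1/4  (running 1/4)
  +(−1)^1/∏(1,0,1,0,1,3)! = -1/6  (running 1/12)
⟨..|..⟩ = √(144/35)·(1/12) = +0.169031

+√(1/35) = +0.169031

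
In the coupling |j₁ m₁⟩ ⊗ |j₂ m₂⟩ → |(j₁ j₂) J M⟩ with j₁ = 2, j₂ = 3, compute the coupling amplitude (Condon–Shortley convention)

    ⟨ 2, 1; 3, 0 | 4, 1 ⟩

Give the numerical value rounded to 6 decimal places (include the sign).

j₁+j₂−J=1  J+j₁−j₂=3  J−j₁+j₂=5  j₁+j₂+J+1=10
(j₁±m₁, j₂±m₂, J±M) = (3,1,3,3,5,3)
P² = 1944/7
sum k=0..1:
  [0] +1/24 = 1/24
  [1] −1/72 = -1/72
S = 1/36
C² = P²·S² = 3/14 ; C = +0.462910

+0.462910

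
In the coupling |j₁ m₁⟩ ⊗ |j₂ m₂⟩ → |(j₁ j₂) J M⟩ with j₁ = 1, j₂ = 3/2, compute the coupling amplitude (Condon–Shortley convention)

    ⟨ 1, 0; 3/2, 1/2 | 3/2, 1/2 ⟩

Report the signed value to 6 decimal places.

√[4·1!1!2!/5! · 1!1!2!1!2!1!] = √(4/15)
  +(−1)^0/∏(0,1,1,2,0,0)! = 1/2  (running 1/2)
  +(−1)^1/∏(1,0,0,1,1,1)! = -1  (running -1/2)
⟨..|..⟩ = √(4/15)·(-1/2) = -0.258199

-0.258199  (= −√(1/15))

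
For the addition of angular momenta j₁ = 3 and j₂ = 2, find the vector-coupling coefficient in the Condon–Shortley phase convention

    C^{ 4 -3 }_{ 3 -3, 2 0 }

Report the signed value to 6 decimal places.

-0.670820  (= −√(9/20))

j₁+j₂−J=1  J+j₁−j₂=5  J−j₁+j₂=3  j₁+j₂+J+1=10
(j₁±m₁, j₂±m₂, J±M) = (0,6,2,2,1,7)
P² = 25920
sum k=1..1:
  [1] −1/240 = -1/240
S = -1/240
C² = P²·S² = 9/20 ; C = -0.670820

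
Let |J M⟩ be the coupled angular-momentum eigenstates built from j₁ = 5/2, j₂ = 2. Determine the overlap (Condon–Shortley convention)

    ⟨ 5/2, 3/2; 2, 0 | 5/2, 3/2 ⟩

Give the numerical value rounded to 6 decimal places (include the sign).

triangle: 2!·3!·2!/8! = 24/40320
(j±m)!: 4!·1!·2!·2!·4!·1! = 2304
prefactor² = (2J+1)·Δ·N² = 288/35
  k=0: +1/(0!·2!·1!·2!·2!·0!) = 1/8
  k=1: −1/(1!·1!·0!·1!·3!·1!) = -1/6
Σ = -1/24  ⇒  CG² = 288/35·(-1/24)² = 1/70
CG = −√(1/70) = -0.119523

-0.119523  (= −√(1/70))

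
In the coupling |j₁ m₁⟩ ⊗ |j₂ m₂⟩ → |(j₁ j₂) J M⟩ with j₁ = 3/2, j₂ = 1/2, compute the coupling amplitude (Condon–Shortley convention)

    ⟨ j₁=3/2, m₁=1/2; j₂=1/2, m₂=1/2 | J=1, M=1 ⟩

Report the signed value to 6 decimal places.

j₁+j₂−J=1  J+j₁−j₂=2  J−j₁+j₂=0  j₁+j₂+J+1=4
(j₁±m₁, j₂±m₂, J±M) = (2,1,1,0,2,0)
P² = 1
sum k=1..1:
  [1] −1/2 = -1/2
S = -1/2
C² = P²·S² = 1/4 ; C = -0.500000

-0.500000  (= −√(1/4))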